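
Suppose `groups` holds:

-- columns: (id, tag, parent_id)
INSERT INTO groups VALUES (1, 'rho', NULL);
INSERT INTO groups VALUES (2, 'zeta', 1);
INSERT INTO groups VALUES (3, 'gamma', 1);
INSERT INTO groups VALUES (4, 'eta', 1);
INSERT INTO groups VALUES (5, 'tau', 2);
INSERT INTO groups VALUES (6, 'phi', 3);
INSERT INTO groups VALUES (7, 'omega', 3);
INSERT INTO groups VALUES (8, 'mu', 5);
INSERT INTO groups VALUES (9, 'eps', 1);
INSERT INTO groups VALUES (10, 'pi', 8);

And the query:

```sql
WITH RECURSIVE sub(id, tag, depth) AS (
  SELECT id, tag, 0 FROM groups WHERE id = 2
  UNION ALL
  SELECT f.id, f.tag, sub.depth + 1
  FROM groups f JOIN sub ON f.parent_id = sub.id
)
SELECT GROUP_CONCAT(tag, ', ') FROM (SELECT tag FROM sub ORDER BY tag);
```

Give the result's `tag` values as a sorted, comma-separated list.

Base: id=2 (zeta) at depth 0.
Iteration 1: rows with parent_id in {2} -> tau (id 5, depth 1).
Iteration 2: rows with parent_id in {5} -> mu (id 8, depth 2).
Iteration 3: rows with parent_id in {8} -> pi (id 10, depth 3).
Iteration 4: no rows with parent_id in {10}; recursion stops.

mu, pi, tau, zeta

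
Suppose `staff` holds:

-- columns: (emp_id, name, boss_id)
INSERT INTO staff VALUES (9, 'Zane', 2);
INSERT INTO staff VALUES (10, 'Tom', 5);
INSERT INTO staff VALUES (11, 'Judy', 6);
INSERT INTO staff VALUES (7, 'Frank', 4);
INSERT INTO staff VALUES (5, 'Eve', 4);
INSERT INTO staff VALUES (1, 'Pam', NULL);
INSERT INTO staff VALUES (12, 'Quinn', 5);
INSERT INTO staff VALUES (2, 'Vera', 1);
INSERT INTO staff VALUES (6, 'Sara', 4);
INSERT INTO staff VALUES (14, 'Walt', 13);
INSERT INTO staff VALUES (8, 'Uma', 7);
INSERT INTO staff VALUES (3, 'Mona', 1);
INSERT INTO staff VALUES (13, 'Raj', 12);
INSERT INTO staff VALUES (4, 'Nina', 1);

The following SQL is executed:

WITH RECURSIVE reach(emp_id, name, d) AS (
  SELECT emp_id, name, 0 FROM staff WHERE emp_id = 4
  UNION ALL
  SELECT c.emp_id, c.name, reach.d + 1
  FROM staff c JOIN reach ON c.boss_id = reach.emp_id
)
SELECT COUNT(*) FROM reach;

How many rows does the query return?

10

Base: emp_id=4 (Nina) at d 0.
Iteration 1: rows with boss_id in {4} -> Eve (id 5, d 1), Sara (id 6, d 1), Frank (id 7, d 1).
Iteration 2: rows with boss_id in {5,6,7} -> Uma (id 8, d 2), Tom (id 10, d 2), Judy (id 11, d 2), Quinn (id 12, d 2).
Iteration 3: rows with boss_id in {8,10,11,12} -> Raj (id 13, d 3).
Iteration 4: rows with boss_id in {13} -> Walt (id 14, d 4).
Iteration 5: no rows with boss_id in {14}; recursion stops.
Total rows emitted: 10.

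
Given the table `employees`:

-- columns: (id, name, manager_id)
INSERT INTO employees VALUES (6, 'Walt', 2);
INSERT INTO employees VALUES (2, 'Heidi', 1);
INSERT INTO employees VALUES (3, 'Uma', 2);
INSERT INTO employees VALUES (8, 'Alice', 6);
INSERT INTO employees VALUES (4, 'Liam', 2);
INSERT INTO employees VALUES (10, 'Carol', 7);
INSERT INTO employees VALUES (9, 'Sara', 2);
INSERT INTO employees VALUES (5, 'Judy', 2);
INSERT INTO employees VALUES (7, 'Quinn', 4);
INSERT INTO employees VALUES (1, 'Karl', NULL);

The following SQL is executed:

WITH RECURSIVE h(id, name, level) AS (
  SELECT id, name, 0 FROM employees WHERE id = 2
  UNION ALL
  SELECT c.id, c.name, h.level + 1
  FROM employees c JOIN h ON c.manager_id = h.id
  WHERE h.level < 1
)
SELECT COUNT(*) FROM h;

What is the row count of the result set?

Base: id=2 (Heidi) at level 0.
Iteration 1: rows with manager_id in {2} -> Uma (id 3, level 1), Liam (id 4, level 1), Judy (id 5, level 1), Walt (id 6, level 1), Sara (id 9, level 1).
Iteration 2: level < 1 fails for all current rows; recursion stops.
Total rows emitted: 6.

6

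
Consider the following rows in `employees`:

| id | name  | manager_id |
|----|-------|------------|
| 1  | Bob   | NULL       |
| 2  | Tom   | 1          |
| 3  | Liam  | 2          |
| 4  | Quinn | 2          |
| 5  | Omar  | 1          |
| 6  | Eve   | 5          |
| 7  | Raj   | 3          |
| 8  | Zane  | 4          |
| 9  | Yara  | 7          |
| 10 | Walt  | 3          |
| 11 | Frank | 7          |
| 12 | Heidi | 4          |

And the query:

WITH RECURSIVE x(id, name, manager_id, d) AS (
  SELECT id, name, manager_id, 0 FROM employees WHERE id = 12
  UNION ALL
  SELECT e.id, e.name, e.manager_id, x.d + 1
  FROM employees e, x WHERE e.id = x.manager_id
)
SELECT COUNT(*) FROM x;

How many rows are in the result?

Base: id=12 (Heidi), manager_id=4, d 0.
Iteration 1: join on id=4 -> Quinn (id 4, manager_id=2, d 1).
Iteration 2: join on id=2 -> Tom (id 2, manager_id=1, d 2).
Iteration 3: join on id=1 -> Bob (id 1, manager_id=NULL, d 3).
Iteration 4: manager_id is NULL; no match; recursion stops.
Total rows emitted: 4.

4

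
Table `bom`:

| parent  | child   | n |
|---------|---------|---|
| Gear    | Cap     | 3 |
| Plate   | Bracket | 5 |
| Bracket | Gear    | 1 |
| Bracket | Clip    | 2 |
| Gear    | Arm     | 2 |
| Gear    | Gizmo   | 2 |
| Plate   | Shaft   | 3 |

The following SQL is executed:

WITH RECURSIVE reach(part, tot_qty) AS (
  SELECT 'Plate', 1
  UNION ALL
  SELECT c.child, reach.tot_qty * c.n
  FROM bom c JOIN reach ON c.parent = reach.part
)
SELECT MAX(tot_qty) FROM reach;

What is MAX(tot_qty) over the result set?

15

Base: (Plate, tot_qty=1).
Iteration 1: components of {Plate} -> Bracket = 1*5 = 5, Shaft = 1*3 = 3.
Iteration 2: components of {Bracket,Shaft} -> Clip = 5*2 = 10, Gear = 5*1 = 5.
Iteration 3: components of {Clip,Gear} -> Arm = 5*2 = 10, Cap = 5*3 = 15, Gizmo = 5*2 = 10.
Iteration 4: no further components; recursion stops.
tot_qty values: 1, 3, 5, 5, 10, 15, 10, 10; the maximum is 15.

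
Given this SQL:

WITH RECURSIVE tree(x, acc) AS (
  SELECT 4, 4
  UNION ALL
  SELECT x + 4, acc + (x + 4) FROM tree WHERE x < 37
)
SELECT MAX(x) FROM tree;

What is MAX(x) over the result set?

Base: x=4, acc=4.
Iteration 1: 4 < 37 holds -> x = 4 + 4 = 8, acc = 4 + 8 = 12.
Iteration 2: 8 < 37 holds -> x = 8 + 4 = 12, acc = 12 + 12 = 24.
Iteration 3: 12 < 37 holds -> x = 12 + 4 = 16, acc = 24 + 16 = 40.
Iteration 4: 16 < 37 holds -> x = 16 + 4 = 20, acc = 40 + 20 = 60.
Iteration 5: 20 < 37 holds -> x = 20 + 4 = 24, acc = 60 + 24 = 84.
Iteration 6: 24 < 37 holds -> x = 24 + 4 = 28, acc = 84 + 28 = 112.
Iteration 7: 28 < 37 holds -> x = 28 + 4 = 32, acc = 112 + 32 = 144.
Iteration 8: 32 < 37 holds -> x = 32 + 4 = 36, acc = 144 + 36 = 180.
Iteration 9: 36 < 37 holds -> x = 36 + 4 = 40, acc = 180 + 40 = 220.
Iteration 10: 40 < 37 fails; recursion stops.
x values: 4, 8, 12, 16, 20, 24, 28, 32, 36, 40; the maximum is 40.

40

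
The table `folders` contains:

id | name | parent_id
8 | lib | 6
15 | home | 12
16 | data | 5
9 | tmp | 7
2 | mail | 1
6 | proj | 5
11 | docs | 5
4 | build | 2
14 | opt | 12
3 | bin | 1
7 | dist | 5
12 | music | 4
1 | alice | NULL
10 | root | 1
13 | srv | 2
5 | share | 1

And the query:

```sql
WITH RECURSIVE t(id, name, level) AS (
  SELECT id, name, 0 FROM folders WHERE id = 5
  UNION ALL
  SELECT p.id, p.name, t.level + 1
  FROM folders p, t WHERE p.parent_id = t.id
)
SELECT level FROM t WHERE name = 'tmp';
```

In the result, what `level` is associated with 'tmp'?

Base: id=5 (share) at level 0.
Iteration 1: rows with parent_id in {5} -> proj (id 6, level 1), dist (id 7, level 1), docs (id 11, level 1), data (id 16, level 1).
Iteration 2: rows with parent_id in {6,7,11,16} -> lib (id 8, level 2), tmp (id 9, level 2).
Iteration 3: no rows with parent_id in {8,9}; recursion stops.

2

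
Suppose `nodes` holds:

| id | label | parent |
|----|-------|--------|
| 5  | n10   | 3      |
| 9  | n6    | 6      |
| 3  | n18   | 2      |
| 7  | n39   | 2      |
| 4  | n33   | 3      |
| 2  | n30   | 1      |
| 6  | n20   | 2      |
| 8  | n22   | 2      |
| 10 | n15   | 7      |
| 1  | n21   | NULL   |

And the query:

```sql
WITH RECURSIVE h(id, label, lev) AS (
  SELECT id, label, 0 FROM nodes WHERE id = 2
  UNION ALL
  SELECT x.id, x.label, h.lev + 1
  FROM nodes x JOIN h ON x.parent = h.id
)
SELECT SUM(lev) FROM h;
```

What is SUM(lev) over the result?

Base: id=2 (n30) at lev 0.
Iteration 1: rows with parent in {2} -> n18 (id 3, lev 1), n20 (id 6, lev 1), n39 (id 7, lev 1), n22 (id 8, lev 1).
Iteration 2: rows with parent in {3,6,7,8} -> n33 (id 4, lev 2), n10 (id 5, lev 2), n6 (id 9, lev 2), n15 (id 10, lev 2).
Iteration 3: no rows with parent in {4,5,9,10}; recursion stops.
SUM(lev) = 0 + 1 + 1 + 1 + 1 + 2 + 2 + 2 + 2 = 12.

12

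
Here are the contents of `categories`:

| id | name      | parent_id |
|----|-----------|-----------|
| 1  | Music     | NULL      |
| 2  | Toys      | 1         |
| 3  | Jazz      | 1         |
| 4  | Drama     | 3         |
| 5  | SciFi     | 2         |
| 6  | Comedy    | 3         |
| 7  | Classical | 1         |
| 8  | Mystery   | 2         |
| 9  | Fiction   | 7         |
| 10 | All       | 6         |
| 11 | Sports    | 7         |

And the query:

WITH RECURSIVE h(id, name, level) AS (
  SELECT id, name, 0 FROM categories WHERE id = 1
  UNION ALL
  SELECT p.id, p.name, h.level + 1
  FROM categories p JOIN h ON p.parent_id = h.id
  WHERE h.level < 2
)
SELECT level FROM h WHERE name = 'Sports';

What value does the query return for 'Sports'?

2

Base: id=1 (Music) at level 0.
Iteration 1: rows with parent_id in {1} -> Toys (id 2, level 1), Jazz (id 3, level 1), Classical (id 7, level 1).
Iteration 2: rows with parent_id in {2,3,7} -> Drama (id 4, level 2), SciFi (id 5, level 2), Comedy (id 6, level 2), Mystery (id 8, level 2), Fiction (id 9, level 2), Sports (id 11, level 2).
Iteration 3: level < 2 fails for all current rows; recursion stops.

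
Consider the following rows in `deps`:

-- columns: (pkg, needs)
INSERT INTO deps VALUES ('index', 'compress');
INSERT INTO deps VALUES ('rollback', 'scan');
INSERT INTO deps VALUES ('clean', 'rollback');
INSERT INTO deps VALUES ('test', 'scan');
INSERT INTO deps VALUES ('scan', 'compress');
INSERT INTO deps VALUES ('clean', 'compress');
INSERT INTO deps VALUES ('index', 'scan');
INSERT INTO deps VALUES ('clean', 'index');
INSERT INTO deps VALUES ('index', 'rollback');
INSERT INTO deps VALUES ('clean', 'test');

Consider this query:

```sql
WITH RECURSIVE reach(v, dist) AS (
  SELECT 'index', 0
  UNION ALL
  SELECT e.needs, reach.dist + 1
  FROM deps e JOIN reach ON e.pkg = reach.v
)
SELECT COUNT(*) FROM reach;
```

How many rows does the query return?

Base: (index, dist=0).
Iteration 1: edges from {index} -> (compress, dist=1), (rollback, dist=1), (scan, dist=1).
Iteration 2: edges from {compress,rollback,scan} -> (compress, dist=2), (scan, dist=2).
Iteration 3: edges from {compress,scan} -> (compress, dist=3).
Iteration 4: no outgoing edges from {compress}; recursion stops.
Total rows emitted: 7.

7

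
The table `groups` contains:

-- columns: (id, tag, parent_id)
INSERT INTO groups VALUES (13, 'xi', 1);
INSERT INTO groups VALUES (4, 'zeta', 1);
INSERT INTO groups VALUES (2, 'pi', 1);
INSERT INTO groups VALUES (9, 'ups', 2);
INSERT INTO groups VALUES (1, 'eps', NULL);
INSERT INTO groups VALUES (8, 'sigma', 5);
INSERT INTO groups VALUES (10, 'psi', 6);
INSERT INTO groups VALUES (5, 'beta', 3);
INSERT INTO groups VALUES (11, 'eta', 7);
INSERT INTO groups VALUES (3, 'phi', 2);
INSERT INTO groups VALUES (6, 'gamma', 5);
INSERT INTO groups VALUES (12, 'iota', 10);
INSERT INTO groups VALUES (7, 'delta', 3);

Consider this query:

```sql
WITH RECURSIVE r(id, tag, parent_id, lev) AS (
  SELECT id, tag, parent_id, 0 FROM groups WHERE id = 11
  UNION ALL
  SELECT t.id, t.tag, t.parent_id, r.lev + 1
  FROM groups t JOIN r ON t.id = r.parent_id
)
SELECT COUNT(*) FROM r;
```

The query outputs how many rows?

5

Base: id=11 (eta), parent_id=7, lev 0.
Iteration 1: join on id=7 -> delta (id 7, parent_id=3, lev 1).
Iteration 2: join on id=3 -> phi (id 3, parent_id=2, lev 2).
Iteration 3: join on id=2 -> pi (id 2, parent_id=1, lev 3).
Iteration 4: join on id=1 -> eps (id 1, parent_id=NULL, lev 4).
Iteration 5: parent_id is NULL; no match; recursion stops.
Total rows emitted: 5.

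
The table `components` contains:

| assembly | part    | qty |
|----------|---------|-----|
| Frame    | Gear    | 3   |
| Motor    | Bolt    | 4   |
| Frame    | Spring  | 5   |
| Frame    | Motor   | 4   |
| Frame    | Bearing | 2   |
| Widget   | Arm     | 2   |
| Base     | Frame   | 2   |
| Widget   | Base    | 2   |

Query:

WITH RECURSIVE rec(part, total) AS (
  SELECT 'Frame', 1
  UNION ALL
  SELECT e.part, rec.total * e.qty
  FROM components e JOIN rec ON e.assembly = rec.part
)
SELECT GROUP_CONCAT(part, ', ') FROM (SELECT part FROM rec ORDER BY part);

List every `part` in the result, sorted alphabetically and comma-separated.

Base: (Frame, total=1).
Iteration 1: components of {Frame} -> Bearing = 1*2 = 2, Gear = 1*3 = 3, Motor = 1*4 = 4, Spring = 1*5 = 5.
Iteration 2: components of {Bearing,Gear,Motor,Spring} -> Bolt = 4*4 = 16.
Iteration 3: no further components; recursion stops.

Bearing, Bolt, Frame, Gear, Motor, Spring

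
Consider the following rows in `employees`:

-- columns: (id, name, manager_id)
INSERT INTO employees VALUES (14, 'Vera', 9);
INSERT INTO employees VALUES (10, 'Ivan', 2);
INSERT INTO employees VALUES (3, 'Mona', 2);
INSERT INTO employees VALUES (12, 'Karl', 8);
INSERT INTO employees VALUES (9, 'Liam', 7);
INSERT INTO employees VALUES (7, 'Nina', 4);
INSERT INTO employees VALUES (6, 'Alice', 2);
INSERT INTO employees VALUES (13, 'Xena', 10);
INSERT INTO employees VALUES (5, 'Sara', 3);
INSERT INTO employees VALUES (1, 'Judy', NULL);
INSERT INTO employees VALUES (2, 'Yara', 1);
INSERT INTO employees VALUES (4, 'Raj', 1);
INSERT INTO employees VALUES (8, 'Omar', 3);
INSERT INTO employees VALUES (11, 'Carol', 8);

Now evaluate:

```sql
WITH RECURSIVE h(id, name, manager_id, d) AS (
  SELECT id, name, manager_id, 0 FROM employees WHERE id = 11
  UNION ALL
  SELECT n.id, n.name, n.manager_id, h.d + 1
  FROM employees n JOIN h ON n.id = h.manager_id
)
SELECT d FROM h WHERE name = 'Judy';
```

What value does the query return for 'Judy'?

Base: id=11 (Carol), manager_id=8, d 0.
Iteration 1: join on id=8 -> Omar (id 8, manager_id=3, d 1).
Iteration 2: join on id=3 -> Mona (id 3, manager_id=2, d 2).
Iteration 3: join on id=2 -> Yara (id 2, manager_id=1, d 3).
Iteration 4: join on id=1 -> Judy (id 1, manager_id=NULL, d 4).
Iteration 5: manager_id is NULL; no match; recursion stops.

4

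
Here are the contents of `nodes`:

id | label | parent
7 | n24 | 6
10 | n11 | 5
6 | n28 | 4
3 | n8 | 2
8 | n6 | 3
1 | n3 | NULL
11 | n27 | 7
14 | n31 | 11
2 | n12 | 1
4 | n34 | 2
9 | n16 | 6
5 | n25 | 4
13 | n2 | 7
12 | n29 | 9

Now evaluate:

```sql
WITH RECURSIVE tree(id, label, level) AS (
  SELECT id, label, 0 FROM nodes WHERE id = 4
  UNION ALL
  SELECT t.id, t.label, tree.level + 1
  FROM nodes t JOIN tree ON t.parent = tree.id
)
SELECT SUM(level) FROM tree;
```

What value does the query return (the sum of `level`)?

Base: id=4 (n34) at level 0.
Iteration 1: rows with parent in {4} -> n25 (id 5, level 1), n28 (id 6, level 1).
Iteration 2: rows with parent in {5,6} -> n24 (id 7, level 2), n16 (id 9, level 2), n11 (id 10, level 2).
Iteration 3: rows with parent in {7,9,10} -> n27 (id 11, level 3), n29 (id 12, level 3), n2 (id 13, level 3).
Iteration 4: rows with parent in {11,12,13} -> n31 (id 14, level 4).
Iteration 5: no rows with parent in {14}; recursion stops.
SUM(level) = 0 + 1 + 1 + 2 + 2 + 2 + 3 + 3 + 3 + 4 = 21.

21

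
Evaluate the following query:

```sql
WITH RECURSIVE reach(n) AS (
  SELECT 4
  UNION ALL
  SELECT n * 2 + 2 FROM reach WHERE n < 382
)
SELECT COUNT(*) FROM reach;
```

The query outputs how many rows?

Base: n=4.
Iteration 1: 4 < 382 holds -> n = 4 * 2 + 2 = 10.
Iteration 2: 10 < 382 holds -> n = 10 * 2 + 2 = 22.
Iteration 3: 22 < 382 holds -> n = 22 * 2 + 2 = 46.
Iteration 4: 46 < 382 holds -> n = 46 * 2 + 2 = 94.
Iteration 5: 94 < 382 holds -> n = 94 * 2 + 2 = 190.
Iteration 6: 190 < 382 holds -> n = 190 * 2 + 2 = 382.
Iteration 7: 382 < 382 fails; recursion stops.
Total rows emitted: 7.

7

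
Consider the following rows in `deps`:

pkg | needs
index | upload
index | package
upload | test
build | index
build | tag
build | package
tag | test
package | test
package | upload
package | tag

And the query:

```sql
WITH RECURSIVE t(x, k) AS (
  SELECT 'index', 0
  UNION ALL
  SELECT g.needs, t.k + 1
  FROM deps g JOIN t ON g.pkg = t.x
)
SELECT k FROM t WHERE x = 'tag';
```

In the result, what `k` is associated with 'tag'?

Base: (index, k=0).
Iteration 1: edges from {index} -> (package, k=1), (upload, k=1).
Iteration 2: edges from {package,upload} -> (tag, k=2), (test, k=2) x2, (upload, k=2). [UNION ALL keeps all 4 new rows, including repeats]
Iteration 3: edges from {tag,test,upload} -> (test, k=3) x2. [UNION ALL keeps all 2 new rows, including repeats]
Iteration 4: no outgoing edges from {test}; recursion stops.

2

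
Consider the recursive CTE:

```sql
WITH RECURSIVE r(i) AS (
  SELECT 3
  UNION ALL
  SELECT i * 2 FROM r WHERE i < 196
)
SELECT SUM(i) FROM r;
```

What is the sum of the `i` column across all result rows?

Base: i=3.
Iteration 1: 3 < 196 holds -> i = 3 * 2 = 6.
Iteration 2: 6 < 196 holds -> i = 6 * 2 = 12.
Iteration 3: 12 < 196 holds -> i = 12 * 2 = 24.
Iteration 4: 24 < 196 holds -> i = 24 * 2 = 48.
Iteration 5: 48 < 196 holds -> i = 48 * 2 = 96.
Iteration 6: 96 < 196 holds -> i = 96 * 2 = 192.
Iteration 7: 192 < 196 holds -> i = 192 * 2 = 384.
Iteration 8: 384 < 196 fails; recursion stops.
SUM(i) = 3 + 6 + 12 + 24 + 48 + 96 + 192 + 384 = 765.

765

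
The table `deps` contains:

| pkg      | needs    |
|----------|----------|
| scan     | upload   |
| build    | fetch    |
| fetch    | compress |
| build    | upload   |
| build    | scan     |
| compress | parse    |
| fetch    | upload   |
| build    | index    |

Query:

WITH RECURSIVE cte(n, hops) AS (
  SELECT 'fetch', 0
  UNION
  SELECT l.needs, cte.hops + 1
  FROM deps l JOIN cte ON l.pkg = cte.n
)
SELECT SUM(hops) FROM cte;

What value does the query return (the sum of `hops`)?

Base: (fetch, hops=0).
Iteration 1: edges from {fetch} -> (compress, hops=1), (upload, hops=1).
Iteration 2: edges from {compress,upload} -> (parse, hops=2).
Iteration 3: no outgoing edges from {parse}; recursion stops.
SUM(hops) = 0 + 1 + 1 + 2 = 4.

4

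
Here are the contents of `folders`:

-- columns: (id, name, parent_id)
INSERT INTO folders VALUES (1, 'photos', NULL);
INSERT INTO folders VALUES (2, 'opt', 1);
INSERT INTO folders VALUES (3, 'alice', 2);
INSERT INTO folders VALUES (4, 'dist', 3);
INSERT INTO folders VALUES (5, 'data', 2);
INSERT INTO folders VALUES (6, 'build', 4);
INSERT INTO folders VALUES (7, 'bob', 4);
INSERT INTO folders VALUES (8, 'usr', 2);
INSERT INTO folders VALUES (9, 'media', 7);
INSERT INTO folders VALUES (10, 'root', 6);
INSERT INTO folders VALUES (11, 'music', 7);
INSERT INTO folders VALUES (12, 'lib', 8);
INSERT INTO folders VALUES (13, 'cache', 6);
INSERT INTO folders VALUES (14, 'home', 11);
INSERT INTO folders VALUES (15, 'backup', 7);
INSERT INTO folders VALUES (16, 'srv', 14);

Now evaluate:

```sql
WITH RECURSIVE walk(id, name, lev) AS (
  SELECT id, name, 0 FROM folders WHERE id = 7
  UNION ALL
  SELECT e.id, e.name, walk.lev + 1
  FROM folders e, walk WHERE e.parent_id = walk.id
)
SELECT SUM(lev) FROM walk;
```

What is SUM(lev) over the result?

8

Base: id=7 (bob) at lev 0.
Iteration 1: rows with parent_id in {7} -> media (id 9, lev 1), music (id 11, lev 1), backup (id 15, lev 1).
Iteration 2: rows with parent_id in {9,11,15} -> home (id 14, lev 2).
Iteration 3: rows with parent_id in {14} -> srv (id 16, lev 3).
Iteration 4: no rows with parent_id in {16}; recursion stops.
SUM(lev) = 0 + 1 + 1 + 1 + 2 + 3 = 8.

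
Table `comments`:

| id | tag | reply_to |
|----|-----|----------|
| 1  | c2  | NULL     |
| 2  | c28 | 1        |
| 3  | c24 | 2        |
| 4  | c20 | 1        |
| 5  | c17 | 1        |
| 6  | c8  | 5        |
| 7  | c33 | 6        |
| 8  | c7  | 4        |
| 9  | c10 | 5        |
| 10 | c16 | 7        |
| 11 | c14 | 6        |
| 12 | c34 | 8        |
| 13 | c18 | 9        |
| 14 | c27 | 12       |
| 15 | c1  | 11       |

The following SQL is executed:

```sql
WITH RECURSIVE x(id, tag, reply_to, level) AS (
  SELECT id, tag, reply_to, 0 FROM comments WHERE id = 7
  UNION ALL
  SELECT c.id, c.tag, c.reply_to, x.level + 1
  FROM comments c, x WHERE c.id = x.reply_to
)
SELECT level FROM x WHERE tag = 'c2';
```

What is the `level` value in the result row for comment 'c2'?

Base: id=7 (c33), reply_to=6, level 0.
Iteration 1: join on id=6 -> c8 (id 6, reply_to=5, level 1).
Iteration 2: join on id=5 -> c17 (id 5, reply_to=1, level 2).
Iteration 3: join on id=1 -> c2 (id 1, reply_to=NULL, level 3).
Iteration 4: reply_to is NULL; no match; recursion stops.

3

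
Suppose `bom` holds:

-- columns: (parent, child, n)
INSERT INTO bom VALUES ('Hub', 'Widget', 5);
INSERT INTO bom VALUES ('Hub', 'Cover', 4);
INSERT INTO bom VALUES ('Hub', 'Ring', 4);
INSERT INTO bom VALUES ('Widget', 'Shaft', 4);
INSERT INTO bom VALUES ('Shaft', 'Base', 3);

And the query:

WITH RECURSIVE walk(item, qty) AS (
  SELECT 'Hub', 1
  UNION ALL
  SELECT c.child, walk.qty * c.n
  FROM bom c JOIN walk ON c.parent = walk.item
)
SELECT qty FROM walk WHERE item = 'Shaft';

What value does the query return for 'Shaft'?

Base: (Hub, qty=1).
Iteration 1: components of {Hub} -> Cover = 1*4 = 4, Ring = 1*4 = 4, Widget = 1*5 = 5.
Iteration 2: components of {Cover,Ring,Widget} -> Shaft = 5*4 = 20.
Iteration 3: components of {Shaft} -> Base = 20*3 = 60.
Iteration 4: no further components; recursion stops.

20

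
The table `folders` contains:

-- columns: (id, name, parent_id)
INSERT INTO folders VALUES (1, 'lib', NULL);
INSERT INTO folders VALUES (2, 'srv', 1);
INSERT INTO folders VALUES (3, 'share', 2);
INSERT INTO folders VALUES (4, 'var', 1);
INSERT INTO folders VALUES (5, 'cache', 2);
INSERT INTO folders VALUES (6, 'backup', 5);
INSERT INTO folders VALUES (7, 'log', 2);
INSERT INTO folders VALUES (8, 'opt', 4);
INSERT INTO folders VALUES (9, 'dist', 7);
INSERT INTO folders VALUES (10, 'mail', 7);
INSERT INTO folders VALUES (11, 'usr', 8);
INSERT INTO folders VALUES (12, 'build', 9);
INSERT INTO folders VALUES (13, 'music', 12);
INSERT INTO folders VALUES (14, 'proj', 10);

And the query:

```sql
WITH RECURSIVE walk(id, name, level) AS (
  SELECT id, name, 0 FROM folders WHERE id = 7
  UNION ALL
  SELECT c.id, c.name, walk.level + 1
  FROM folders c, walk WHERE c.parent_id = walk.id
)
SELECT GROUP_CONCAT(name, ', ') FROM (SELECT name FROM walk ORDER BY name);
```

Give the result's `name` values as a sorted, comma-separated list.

Base: id=7 (log) at level 0.
Iteration 1: rows with parent_id in {7} -> dist (id 9, level 1), mail (id 10, level 1).
Iteration 2: rows with parent_id in {9,10} -> build (id 12, level 2), proj (id 14, level 2).
Iteration 3: rows with parent_id in {12,14} -> music (id 13, level 3).
Iteration 4: no rows with parent_id in {13}; recursion stops.

build, dist, log, mail, music, proj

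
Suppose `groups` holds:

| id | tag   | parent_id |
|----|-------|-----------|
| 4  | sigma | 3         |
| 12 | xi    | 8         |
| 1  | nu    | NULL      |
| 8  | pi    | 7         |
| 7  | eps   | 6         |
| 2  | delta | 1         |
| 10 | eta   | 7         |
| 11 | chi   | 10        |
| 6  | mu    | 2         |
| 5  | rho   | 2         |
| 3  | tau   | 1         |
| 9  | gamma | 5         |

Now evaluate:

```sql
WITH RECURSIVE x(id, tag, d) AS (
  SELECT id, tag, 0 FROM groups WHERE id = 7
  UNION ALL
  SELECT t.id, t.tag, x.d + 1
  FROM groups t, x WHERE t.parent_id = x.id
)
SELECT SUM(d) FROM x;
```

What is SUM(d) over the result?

6

Base: id=7 (eps) at d 0.
Iteration 1: rows with parent_id in {7} -> pi (id 8, d 1), eta (id 10, d 1).
Iteration 2: rows with parent_id in {8,10} -> chi (id 11, d 2), xi (id 12, d 2).
Iteration 3: no rows with parent_id in {11,12}; recursion stops.
SUM(d) = 0 + 1 + 1 + 2 + 2 = 6.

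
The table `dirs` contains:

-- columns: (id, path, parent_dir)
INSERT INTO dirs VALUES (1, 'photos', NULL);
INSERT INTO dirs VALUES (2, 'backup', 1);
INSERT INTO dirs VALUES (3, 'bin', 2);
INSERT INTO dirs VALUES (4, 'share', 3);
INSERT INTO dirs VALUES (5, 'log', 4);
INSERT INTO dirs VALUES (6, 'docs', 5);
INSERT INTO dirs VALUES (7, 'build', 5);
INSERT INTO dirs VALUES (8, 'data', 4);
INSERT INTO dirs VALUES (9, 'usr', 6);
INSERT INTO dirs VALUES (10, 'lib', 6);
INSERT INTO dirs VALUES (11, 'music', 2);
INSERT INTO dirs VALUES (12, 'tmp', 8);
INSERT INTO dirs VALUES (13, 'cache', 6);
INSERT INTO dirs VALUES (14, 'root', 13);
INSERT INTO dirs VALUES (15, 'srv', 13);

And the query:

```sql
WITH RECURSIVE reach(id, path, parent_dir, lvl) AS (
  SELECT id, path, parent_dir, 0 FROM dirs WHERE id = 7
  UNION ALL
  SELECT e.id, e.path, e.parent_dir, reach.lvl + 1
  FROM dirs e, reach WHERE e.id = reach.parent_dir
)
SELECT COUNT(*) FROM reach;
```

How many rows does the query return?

6

Base: id=7 (build), parent_dir=5, lvl 0.
Iteration 1: join on id=5 -> log (id 5, parent_dir=4, lvl 1).
Iteration 2: join on id=4 -> share (id 4, parent_dir=3, lvl 2).
Iteration 3: join on id=3 -> bin (id 3, parent_dir=2, lvl 3).
Iteration 4: join on id=2 -> backup (id 2, parent_dir=1, lvl 4).
Iteration 5: join on id=1 -> photos (id 1, parent_dir=NULL, lvl 5).
Iteration 6: parent_dir is NULL; no match; recursion stops.
Total rows emitted: 6.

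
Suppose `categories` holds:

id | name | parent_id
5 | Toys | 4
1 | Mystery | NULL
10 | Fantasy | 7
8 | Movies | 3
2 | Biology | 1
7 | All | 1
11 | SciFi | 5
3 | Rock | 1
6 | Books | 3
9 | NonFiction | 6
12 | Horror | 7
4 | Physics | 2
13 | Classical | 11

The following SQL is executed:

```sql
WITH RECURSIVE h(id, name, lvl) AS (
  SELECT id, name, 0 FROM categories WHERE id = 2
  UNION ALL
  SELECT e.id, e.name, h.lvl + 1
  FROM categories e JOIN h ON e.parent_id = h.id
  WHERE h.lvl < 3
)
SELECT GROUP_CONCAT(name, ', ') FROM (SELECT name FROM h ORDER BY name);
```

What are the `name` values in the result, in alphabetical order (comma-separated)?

Biology, Physics, SciFi, Toys

Base: id=2 (Biology) at lvl 0.
Iteration 1: rows with parent_id in {2} -> Physics (id 4, lvl 1).
Iteration 2: rows with parent_id in {4} -> Toys (id 5, lvl 2).
Iteration 3: rows with parent_id in {5} -> SciFi (id 11, lvl 3).
Iteration 4: lvl < 3 fails for all current rows; recursion stops.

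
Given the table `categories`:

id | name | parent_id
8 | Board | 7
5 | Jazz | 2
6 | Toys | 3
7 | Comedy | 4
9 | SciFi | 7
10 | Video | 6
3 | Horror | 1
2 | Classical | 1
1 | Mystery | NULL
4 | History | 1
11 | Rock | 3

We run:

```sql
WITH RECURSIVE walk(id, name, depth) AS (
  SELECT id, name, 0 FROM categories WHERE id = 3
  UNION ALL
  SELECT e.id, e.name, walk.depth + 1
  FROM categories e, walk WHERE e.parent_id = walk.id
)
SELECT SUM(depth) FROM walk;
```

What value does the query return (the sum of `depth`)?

4

Base: id=3 (Horror) at depth 0.
Iteration 1: rows with parent_id in {3} -> Toys (id 6, depth 1), Rock (id 11, depth 1).
Iteration 2: rows with parent_id in {6,11} -> Video (id 10, depth 2).
Iteration 3: no rows with parent_id in {10}; recursion stops.
SUM(depth) = 0 + 1 + 1 + 2 = 4.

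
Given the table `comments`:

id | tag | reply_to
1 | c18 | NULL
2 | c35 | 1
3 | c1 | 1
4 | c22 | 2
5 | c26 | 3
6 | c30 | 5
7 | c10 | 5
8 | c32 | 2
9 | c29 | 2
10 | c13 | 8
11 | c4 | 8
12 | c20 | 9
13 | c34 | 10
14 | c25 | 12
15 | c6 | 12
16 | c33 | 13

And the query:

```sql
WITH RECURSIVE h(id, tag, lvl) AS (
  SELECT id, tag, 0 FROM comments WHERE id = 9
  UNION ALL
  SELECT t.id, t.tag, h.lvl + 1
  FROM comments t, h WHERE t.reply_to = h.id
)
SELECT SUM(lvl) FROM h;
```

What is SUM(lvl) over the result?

5

Base: id=9 (c29) at lvl 0.
Iteration 1: rows with reply_to in {9} -> c20 (id 12, lvl 1).
Iteration 2: rows with reply_to in {12} -> c25 (id 14, lvl 2), c6 (id 15, lvl 2).
Iteration 3: no rows with reply_to in {14,15}; recursion stops.
SUM(lvl) = 0 + 1 + 2 + 2 = 5.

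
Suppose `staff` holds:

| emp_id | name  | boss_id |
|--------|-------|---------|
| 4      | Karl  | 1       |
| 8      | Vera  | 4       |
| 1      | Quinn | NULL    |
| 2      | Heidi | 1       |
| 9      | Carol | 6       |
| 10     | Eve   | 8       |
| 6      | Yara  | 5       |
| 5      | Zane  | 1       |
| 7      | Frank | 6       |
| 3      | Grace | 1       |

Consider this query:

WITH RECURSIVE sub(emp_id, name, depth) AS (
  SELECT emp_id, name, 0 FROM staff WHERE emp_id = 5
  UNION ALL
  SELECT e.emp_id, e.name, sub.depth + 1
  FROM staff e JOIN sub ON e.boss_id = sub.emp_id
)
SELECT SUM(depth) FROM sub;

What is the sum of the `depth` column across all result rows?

5

Base: emp_id=5 (Zane) at depth 0.
Iteration 1: rows with boss_id in {5} -> Yara (id 6, depth 1).
Iteration 2: rows with boss_id in {6} -> Frank (id 7, depth 2), Carol (id 9, depth 2).
Iteration 3: no rows with boss_id in {7,9}; recursion stops.
SUM(depth) = 0 + 1 + 2 + 2 = 5.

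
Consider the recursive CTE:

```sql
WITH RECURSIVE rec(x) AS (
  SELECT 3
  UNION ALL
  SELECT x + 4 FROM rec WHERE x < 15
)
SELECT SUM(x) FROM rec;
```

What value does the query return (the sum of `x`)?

Base: x=3.
Iteration 1: 3 < 15 holds -> x = 3 + 4 = 7.
Iteration 2: 7 < 15 holds -> x = 7 + 4 = 11.
Iteration 3: 11 < 15 holds -> x = 11 + 4 = 15.
Iteration 4: 15 < 15 fails; recursion stops.
SUM(x) = 3 + 7 + 11 + 15 = 36.

36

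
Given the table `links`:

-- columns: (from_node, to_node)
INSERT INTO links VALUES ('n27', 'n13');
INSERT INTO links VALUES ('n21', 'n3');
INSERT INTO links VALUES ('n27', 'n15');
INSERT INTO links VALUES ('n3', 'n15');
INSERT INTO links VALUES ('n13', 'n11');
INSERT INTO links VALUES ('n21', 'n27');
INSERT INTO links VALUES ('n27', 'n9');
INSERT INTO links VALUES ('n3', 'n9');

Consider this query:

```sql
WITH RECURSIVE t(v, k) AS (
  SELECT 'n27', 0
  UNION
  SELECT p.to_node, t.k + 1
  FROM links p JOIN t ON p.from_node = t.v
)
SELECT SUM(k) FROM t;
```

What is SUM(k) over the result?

Base: (n27, k=0).
Iteration 1: edges from {n27} -> (n13, k=1), (n15, k=1), (n9, k=1).
Iteration 2: edges from {n13,n15,n9} -> (n11, k=2).
Iteration 3: no outgoing edges from {n11}; recursion stops.
SUM(k) = 0 + 1 + 1 + 1 + 2 = 5.

5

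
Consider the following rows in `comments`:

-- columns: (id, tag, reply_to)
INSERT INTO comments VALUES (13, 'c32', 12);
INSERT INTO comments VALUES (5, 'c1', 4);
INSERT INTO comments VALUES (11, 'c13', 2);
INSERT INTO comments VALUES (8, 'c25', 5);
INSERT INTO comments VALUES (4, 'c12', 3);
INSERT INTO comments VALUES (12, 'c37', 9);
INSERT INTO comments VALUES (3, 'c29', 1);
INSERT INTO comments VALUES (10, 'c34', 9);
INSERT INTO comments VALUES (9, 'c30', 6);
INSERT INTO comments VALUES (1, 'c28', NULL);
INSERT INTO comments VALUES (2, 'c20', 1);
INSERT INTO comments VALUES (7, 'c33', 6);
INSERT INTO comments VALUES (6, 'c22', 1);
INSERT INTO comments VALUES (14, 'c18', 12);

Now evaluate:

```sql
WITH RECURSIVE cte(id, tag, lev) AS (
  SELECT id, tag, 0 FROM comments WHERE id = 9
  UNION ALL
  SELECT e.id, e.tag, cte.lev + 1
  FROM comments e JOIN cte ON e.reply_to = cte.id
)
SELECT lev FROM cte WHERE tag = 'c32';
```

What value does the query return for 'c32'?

Base: id=9 (c30) at lev 0.
Iteration 1: rows with reply_to in {9} -> c34 (id 10, lev 1), c37 (id 12, lev 1).
Iteration 2: rows with reply_to in {10,12} -> c32 (id 13, lev 2), c18 (id 14, lev 2).
Iteration 3: no rows with reply_to in {13,14}; recursion stops.

2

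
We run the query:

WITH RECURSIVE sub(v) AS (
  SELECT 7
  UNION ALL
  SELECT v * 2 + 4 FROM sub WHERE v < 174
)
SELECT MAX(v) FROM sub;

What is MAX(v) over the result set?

348

Base: v=7.
Iteration 1: 7 < 174 holds -> v = 7 * 2 + 4 = 18.
Iteration 2: 18 < 174 holds -> v = 18 * 2 + 4 = 40.
Iteration 3: 40 < 174 holds -> v = 40 * 2 + 4 = 84.
Iteration 4: 84 < 174 holds -> v = 84 * 2 + 4 = 172.
Iteration 5: 172 < 174 holds -> v = 172 * 2 + 4 = 348.
Iteration 6: 348 < 174 fails; recursion stops.
v values: 7, 18, 40, 84, 172, 348; the maximum is 348.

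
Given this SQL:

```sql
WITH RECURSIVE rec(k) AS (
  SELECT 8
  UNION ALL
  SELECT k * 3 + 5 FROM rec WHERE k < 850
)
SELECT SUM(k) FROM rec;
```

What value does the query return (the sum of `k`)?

Base: k=8.
Iteration 1: 8 < 850 holds -> k = 8 * 3 + 5 = 29.
Iteration 2: 29 < 850 holds -> k = 29 * 3 + 5 = 92.
Iteration 3: 92 < 850 holds -> k = 92 * 3 + 5 = 281.
Iteration 4: 281 < 850 holds -> k = 281 * 3 + 5 = 848.
Iteration 5: 848 < 850 holds -> k = 848 * 3 + 5 = 2549.
Iteration 6: 2549 < 850 fails; recursion stops.
SUM(k) = 8 + 29 + 92 + 281 + 848 + 2549 = 3807.

3807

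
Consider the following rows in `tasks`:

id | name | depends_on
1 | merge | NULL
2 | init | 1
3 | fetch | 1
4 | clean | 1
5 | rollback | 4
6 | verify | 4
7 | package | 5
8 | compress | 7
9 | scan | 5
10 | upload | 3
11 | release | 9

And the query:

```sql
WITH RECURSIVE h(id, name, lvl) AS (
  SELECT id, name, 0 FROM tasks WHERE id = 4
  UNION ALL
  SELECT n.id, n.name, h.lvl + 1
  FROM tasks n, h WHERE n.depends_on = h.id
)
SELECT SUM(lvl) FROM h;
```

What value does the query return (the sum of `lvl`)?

12

Base: id=4 (clean) at lvl 0.
Iteration 1: rows with depends_on in {4} -> rollback (id 5, lvl 1), verify (id 6, lvl 1).
Iteration 2: rows with depends_on in {5,6} -> package (id 7, lvl 2), scan (id 9, lvl 2).
Iteration 3: rows with depends_on in {7,9} -> compress (id 8, lvl 3), release (id 11, lvl 3).
Iteration 4: no rows with depends_on in {8,11}; recursion stops.
SUM(lvl) = 0 + 1 + 1 + 2 + 2 + 3 + 3 = 12.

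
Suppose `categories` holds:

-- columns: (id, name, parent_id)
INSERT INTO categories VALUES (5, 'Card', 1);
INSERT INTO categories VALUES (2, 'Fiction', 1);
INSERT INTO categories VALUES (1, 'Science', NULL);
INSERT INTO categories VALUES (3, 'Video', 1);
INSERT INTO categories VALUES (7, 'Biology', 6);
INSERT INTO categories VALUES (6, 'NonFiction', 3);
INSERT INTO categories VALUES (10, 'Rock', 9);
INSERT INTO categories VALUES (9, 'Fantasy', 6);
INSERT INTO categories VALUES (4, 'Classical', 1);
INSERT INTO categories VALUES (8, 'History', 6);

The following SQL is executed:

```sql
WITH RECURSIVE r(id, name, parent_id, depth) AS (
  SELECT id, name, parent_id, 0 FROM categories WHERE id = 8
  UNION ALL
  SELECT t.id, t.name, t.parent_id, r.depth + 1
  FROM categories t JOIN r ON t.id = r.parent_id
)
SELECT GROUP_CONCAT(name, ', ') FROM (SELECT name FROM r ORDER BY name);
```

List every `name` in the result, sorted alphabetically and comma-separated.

History, NonFiction, Science, Video

Base: id=8 (History), parent_id=6, depth 0.
Iteration 1: join on id=6 -> NonFiction (id 6, parent_id=3, depth 1).
Iteration 2: join on id=3 -> Video (id 3, parent_id=1, depth 2).
Iteration 3: join on id=1 -> Science (id 1, parent_id=NULL, depth 3).
Iteration 4: parent_id is NULL; no match; recursion stops.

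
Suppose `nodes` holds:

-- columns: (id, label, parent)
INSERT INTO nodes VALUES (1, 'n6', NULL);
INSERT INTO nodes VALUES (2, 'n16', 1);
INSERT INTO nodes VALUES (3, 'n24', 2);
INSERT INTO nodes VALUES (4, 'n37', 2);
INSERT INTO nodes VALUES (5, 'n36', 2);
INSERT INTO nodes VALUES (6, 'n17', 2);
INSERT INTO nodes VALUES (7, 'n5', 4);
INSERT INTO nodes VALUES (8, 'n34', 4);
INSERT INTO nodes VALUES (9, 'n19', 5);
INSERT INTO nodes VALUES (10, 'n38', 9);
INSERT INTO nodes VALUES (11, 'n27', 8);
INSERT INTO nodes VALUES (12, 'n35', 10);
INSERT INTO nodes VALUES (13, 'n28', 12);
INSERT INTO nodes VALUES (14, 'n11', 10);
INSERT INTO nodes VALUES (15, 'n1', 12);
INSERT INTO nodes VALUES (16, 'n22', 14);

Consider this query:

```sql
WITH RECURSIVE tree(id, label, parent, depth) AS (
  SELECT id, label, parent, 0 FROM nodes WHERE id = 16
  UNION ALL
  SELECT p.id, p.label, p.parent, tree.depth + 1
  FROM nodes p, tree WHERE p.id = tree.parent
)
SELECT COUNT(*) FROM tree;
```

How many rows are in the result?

Base: id=16 (n22), parent=14, depth 0.
Iteration 1: join on id=14 -> n11 (id 14, parent=10, depth 1).
Iteration 2: join on id=10 -> n38 (id 10, parent=9, depth 2).
Iteration 3: join on id=9 -> n19 (id 9, parent=5, depth 3).
Iteration 4: join on id=5 -> n36 (id 5, parent=2, depth 4).
Iteration 5: join on id=2 -> n16 (id 2, parent=1, depth 5).
Iteration 6: join on id=1 -> n6 (id 1, parent=NULL, depth 6).
Iteration 7: parent is NULL; no match; recursion stops.
Total rows emitted: 7.

7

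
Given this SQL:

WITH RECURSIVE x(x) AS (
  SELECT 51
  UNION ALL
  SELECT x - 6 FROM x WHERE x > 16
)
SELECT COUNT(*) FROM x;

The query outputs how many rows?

7

Base: x=51.
Iteration 1: 51 > 16 holds -> x = 51 - 6 = 45.
Iteration 2: 45 > 16 holds -> x = 45 - 6 = 39.
Iteration 3: 39 > 16 holds -> x = 39 - 6 = 33.
Iteration 4: 33 > 16 holds -> x = 33 - 6 = 27.
Iteration 5: 27 > 16 holds -> x = 27 - 6 = 21.
Iteration 6: 21 > 16 holds -> x = 21 - 6 = 15.
Iteration 7: 15 > 16 fails; recursion stops.
Total rows emitted: 7.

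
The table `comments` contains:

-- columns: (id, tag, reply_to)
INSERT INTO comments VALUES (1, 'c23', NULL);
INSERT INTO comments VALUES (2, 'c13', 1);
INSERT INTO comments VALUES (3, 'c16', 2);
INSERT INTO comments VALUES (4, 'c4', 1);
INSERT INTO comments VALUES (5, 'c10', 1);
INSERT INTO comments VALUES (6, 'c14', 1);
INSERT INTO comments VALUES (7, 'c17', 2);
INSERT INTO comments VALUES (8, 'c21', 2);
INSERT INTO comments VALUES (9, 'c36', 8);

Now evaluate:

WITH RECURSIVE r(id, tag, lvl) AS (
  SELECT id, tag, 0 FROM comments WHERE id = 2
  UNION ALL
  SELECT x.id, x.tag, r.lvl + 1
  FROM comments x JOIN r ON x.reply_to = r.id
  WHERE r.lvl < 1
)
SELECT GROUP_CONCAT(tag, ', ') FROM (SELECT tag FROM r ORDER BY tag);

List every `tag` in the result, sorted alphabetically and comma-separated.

c13, c16, c17, c21

Base: id=2 (c13) at lvl 0.
Iteration 1: rows with reply_to in {2} -> c16 (id 3, lvl 1), c17 (id 7, lvl 1), c21 (id 8, lvl 1).
Iteration 2: lvl < 1 fails for all current rows; recursion stops.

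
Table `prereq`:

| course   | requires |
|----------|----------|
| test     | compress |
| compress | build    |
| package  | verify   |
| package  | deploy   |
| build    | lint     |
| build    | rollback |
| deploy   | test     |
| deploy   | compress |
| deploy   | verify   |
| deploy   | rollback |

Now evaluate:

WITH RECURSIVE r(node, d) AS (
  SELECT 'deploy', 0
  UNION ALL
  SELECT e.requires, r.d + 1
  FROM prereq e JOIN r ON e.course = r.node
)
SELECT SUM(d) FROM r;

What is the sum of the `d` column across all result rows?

25

Base: (deploy, d=0).
Iteration 1: edges from {deploy} -> (compress, d=1), (rollback, d=1), (test, d=1), (verify, d=1).
Iteration 2: edges from {compress,rollback,test,verify} -> (build, d=2), (compress, d=2).
Iteration 3: edges from {build,compress} -> (build, d=3), (lint, d=3), (rollback, d=3).
Iteration 4: edges from {build,lint,rollback} -> (lint, d=4), (rollback, d=4).
Iteration 5: no outgoing edges from {lint,rollback}; recursion stops.
SUM(d) = 0 + 1 + 1 + 1 + 1 + 2 + 2 + 3 + 3 + 3 + 4 + 4 = 25.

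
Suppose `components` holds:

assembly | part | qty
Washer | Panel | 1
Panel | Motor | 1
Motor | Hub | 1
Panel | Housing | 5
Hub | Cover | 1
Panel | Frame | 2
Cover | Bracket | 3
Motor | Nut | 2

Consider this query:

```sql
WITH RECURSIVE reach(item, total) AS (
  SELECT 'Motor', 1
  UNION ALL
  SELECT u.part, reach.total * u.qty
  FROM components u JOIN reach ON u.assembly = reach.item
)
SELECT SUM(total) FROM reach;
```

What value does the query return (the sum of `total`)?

8

Base: (Motor, total=1).
Iteration 1: components of {Motor} -> Hub = 1*1 = 1, Nut = 1*2 = 2.
Iteration 2: components of {Hub,Nut} -> Cover = 1*1 = 1.
Iteration 3: components of {Cover} -> Bracket = 1*3 = 3.
Iteration 4: no further components; recursion stops.
SUM(total) = 1 + 1 + 2 + 1 + 3 = 8.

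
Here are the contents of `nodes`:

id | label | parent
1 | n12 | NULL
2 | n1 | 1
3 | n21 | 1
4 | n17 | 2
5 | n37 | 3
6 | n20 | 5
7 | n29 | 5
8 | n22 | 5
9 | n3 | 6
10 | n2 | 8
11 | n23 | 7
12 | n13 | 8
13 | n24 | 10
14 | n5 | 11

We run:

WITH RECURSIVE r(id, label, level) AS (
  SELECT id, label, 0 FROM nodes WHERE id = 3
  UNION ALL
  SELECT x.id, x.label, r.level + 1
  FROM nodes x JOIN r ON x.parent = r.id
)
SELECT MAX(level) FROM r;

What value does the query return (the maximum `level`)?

Base: id=3 (n21) at level 0.
Iteration 1: rows with parent in {3} -> n37 (id 5, level 1).
Iteration 2: rows with parent in {5} -> n20 (id 6, level 2), n29 (id 7, level 2), n22 (id 8, level 2).
Iteration 3: rows with parent in {6,7,8} -> n3 (id 9, level 3), n2 (id 10, level 3), n23 (id 11, level 3), n13 (id 12, level 3).
Iteration 4: rows with parent in {9,10,11,12} -> n24 (id 13, level 4), n5 (id 14, level 4).
Iteration 5: no rows with parent in {13,14}; recursion stops.
level values: 0, 1, 2, 2, 2, 3, 3, 3, 3, 4, 4; the maximum is 4.

4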